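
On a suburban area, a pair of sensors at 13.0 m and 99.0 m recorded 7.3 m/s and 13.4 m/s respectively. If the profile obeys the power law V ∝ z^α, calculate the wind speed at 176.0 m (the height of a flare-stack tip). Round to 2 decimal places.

First find α: α = ln(V₂/V₁)/ln(z₂/z₁) = ln(13.4/7.3)/ln(99.0/13.0) = 0.60738/2.03017 = 0.2992
Extrapolate from 99.0 m to 176.0 m: V₃ = 13.4 × (176.0/99.0)^0.2992 = 13.4 × 1.1878 = 15.9170 m/s

15.92 m/s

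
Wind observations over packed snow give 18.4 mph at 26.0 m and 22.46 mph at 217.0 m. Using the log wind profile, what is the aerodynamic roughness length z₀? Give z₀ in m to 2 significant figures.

Log law: V(z) ∝ ln(z/z₀). With r = V₁/V₂ = 18.4/22.46 = 0.81923,
r · ln(z₂/z₀) = ln(z₁/z₀) ⇒ ln z₀ = (ln z₁ − r·ln z₂)/(1 − r)
ln z₀ = (3.25810 − 0.81923×5.37990) / 0.18077 = -6.3579
z₀ = exp(-6.3579) = 0.001733 m

z₀ ≈ 0.0017 m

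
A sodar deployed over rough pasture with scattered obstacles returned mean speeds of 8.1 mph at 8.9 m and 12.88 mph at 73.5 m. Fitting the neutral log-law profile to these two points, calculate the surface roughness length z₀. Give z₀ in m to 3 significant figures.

Log law: V(z) ∝ ln(z/z₀). With r = V₁/V₂ = 8.1/12.88 = 0.62888,
r · ln(z₂/z₀) = ln(z₁/z₀) ⇒ ln z₀ = (ln z₁ − r·ln z₂)/(1 − r)
ln z₀ = (2.18605 − 0.62888×4.29729) / 0.37112 = -1.3916
z₀ = exp(-1.3916) = 0.2487 m

z₀ ≈ 0.249 m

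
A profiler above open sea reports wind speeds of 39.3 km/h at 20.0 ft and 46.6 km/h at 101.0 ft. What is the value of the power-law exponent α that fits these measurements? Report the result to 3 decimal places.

α ≈ 0.105

Power law: V₂/V₁ = (z₂/z₁)^α ⇒ α = ln(V₂/V₁) / ln(z₂/z₁)
α = ln(46.6/39.3) / ln(101.0/20.0) = ln(1.1858) / ln(5.0500)
  = 0.17038 / 1.61939 = 0.10521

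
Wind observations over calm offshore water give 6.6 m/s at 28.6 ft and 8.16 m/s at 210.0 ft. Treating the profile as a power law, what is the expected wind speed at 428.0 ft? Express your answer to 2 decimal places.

8.80 m/s

First find α: α = ln(V₂/V₁)/ln(z₂/z₁) = ln(8.16/6.6)/ln(210.0/28.6) = 0.21217/1.99370 = 0.1064
Extrapolate from 210.0 ft to 428.0 ft: V₃ = 8.16 × (428.0/210.0)^0.1064 = 8.16 × 1.0787 = 8.8023 m/s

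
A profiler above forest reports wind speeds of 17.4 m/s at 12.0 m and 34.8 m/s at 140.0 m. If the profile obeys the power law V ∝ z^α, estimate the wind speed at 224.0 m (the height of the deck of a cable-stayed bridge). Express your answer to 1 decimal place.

39.7 m/s

First find α: α = ln(V₂/V₁)/ln(z₂/z₁) = ln(34.8/17.4)/ln(140.0/12.0) = 0.69315/2.45674 = 0.2821
Extrapolate from 140.0 m to 224.0 m: V₃ = 34.8 × (224.0/140.0)^0.2821 = 34.8 × 1.1418 = 39.7347 m/s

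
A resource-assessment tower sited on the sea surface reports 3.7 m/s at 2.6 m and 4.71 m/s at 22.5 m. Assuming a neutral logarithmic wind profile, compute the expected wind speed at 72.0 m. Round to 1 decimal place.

5.3 m/s

Log law: V ∝ ln(z/z₀). From the pair, with r = V₁/V₂ = 0.78556,
ln z₀ = (ln z₁ − r·ln z₂)/(1 − r) = (0.9555 − 0.78556×3.1135)/0.21444 = -6.9500 → z₀ = 0.0009586 m
V₃ = V₁ · ln(z₃/z₀)/ln(z₁/z₀) = 3.7 × 11.2267/7.9056 = 5.2544 m/s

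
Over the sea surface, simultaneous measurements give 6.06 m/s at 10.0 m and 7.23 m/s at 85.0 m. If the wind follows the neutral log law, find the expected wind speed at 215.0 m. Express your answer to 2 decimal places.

7.74 m/s

Log law: V ∝ ln(z/z₀). From the pair, with r = V₁/V₂ = 0.83817,
ln z₀ = (ln z₁ − r·ln z₂)/(1 − r) = (2.3026 − 0.83817×4.4427)/0.16183 = -8.7819 → z₀ = 0.0001535 m
V₃ = V₁ · ln(z₃/z₀)/ln(z₁/z₀) = 6.06 × 14.1525/11.0844 = 7.7373 m/s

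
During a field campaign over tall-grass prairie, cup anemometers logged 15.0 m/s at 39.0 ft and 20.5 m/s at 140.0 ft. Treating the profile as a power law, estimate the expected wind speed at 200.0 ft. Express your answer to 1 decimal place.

22.4 m/s

First find α: α = ln(V₂/V₁)/ln(z₂/z₁) = ln(20.5/15.0)/ln(140.0/39.0) = 0.31237/1.27808 = 0.2444
Extrapolate from 140.0 ft to 200.0 ft: V₃ = 20.5 × (200.0/140.0)^0.2444 = 20.5 × 1.0911 = 22.3673 m/s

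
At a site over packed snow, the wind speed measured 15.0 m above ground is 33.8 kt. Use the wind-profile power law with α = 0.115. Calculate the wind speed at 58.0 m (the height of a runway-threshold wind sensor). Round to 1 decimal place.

39.5 kt

Power-law profile: V₂ = V₁ · (z₂/z₁)^α
V₂ = 33.8 × (58.0/15.0)^0.115 = 33.8 × (3.8667)^0.115
    = 33.8 × 1.1683 = 39.4876 kt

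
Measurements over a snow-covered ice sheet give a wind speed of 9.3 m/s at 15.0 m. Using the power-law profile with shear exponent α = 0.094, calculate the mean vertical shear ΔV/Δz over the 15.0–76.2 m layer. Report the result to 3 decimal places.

Power law: V₂ = V₁ · (z₂/z₁)^α = 9.3 × (5.0800)^0.094 = 10.8351 m/s
ΔV/Δz = (10.8351 − 9.3)/(76.2 − 15.0) = 1.5351/61.2000 = 0.02508 m/s/m

0.025 m/s/m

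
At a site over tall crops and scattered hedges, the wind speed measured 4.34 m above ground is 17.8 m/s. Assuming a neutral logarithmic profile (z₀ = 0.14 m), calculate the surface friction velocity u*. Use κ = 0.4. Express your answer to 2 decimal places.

u* ≈ 2.07 m/s

Log law: V(z) = (u*/κ) · ln(z/z₀) ⇒ u* = κ · V / ln(z/z₀)
u* = 0.4 × 17.8 / ln(4.34/0.14) = 0.4 × 17.8 / 3.4340
   = 7.1200 / 3.4340 = 2.0734 m/s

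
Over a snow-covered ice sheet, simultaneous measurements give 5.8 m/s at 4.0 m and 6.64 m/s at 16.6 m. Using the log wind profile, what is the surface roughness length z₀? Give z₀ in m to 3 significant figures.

z₀ ≈ 0.000216 m

Log law: V(z) ∝ ln(z/z₀). With r = V₁/V₂ = 5.8/6.64 = 0.87349,
r · ln(z₂/z₀) = ln(z₁/z₀) ⇒ ln z₀ = (ln z₁ − r·ln z₂)/(1 − r)
ln z₀ = (1.38629 − 0.87349×2.80940) / 0.12651 = -8.4399
z₀ = exp(-8.4399) = 0.0002161 m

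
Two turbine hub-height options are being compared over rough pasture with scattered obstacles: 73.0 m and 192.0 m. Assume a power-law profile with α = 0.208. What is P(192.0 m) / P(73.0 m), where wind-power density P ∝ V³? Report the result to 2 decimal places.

Speed ratio: V_B/V_A = (z_B/z_A)^α = (192.0/73.0)^0.208 = (2.6301)^0.208 = 1.22280
Power-density ratio: P_B/P_A = (V_B/V_A)³ = (1.22280)³ = 1.82838

1.83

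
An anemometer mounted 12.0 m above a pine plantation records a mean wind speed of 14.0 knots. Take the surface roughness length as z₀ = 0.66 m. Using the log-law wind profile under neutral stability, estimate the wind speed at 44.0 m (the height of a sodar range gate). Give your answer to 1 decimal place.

Log law: V(z) ∝ ln(z/z₀), so V₂/V₁ = ln(z₂/z₀) / ln(z₁/z₀).
ln(44.0/0.66) = 4.1997, ln(12.0/0.66) = 2.9004
V₂ = 14.0 × 4.1997/2.9004 = 14.0 × 1.4480 = 20.2715 knots

20.3 knots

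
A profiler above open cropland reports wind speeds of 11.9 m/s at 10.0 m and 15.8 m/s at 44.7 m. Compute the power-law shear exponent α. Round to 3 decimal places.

Power law: V₂/V₁ = (z₂/z₁)^α ⇒ α = ln(V₂/V₁) / ln(z₂/z₁)
α = ln(15.8/11.9) / ln(44.7/10.0) = ln(1.3277) / ln(4.4700)
  = 0.28347 / 1.49739 = 0.18931

α ≈ 0.189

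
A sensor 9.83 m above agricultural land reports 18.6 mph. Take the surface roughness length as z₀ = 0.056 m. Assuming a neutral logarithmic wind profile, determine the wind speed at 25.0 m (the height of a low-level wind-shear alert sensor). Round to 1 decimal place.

Log law: V(z) ∝ ln(z/z₀), so V₂/V₁ = ln(z₂/z₀) / ln(z₁/z₀).
ln(25.0/0.056) = 6.1013, ln(9.83/0.056) = 5.1678
V₂ = 18.6 × 6.1013/5.1678 = 18.6 × 1.1806 = 21.9596 mph

22.0 mph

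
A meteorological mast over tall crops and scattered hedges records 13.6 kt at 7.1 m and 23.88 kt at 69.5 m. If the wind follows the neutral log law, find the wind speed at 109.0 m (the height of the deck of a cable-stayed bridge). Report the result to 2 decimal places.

Log law: V ∝ ln(z/z₀). From the pair, with r = V₁/V₂ = 0.56951,
ln z₀ = (ln z₁ − r·ln z₂)/(1 − r) = (1.9601 − 0.56951×4.2413)/0.43049 = -1.0579 → z₀ = 0.3472 m
V₃ = V₁ · ln(z₃/z₀)/ln(z₁/z₀) = 13.6 × 5.7492/3.0180 = 25.9079 kt

25.91 kt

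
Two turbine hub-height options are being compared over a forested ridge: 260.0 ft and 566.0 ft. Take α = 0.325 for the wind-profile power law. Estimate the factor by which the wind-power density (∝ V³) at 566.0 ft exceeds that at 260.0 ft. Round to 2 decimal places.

Speed ratio: V_B/V_A = (z_B/z_A)^α = (566.0/260.0)^0.325 = (2.1769)^0.325 = 1.28765
Power-density ratio: P_B/P_A = (V_B/V_A)³ = (1.28765)³ = 2.13500

2.13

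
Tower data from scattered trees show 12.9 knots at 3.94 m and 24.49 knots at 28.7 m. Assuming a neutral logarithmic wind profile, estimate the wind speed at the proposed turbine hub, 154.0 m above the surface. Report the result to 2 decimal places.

34.30 knots

Log law: V ∝ ln(z/z₀). From the pair, with r = V₁/V₂ = 0.52675,
ln z₀ = (ln z₁ − r·ln z₂)/(1 − r) = (1.3712 − 0.52675×3.3569)/0.47325 = -0.8390 → z₀ = 0.4322 m
V₃ = V₁ · ln(z₃/z₀)/ln(z₁/z₀) = 12.9 × 5.8759/2.2102 = 34.2960 knots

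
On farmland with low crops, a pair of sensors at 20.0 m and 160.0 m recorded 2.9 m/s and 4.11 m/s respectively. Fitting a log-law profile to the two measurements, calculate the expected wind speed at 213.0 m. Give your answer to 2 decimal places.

4.28 m/s

Log law: V ∝ ln(z/z₀). From the pair, with r = V₁/V₂ = 0.70560,
ln z₀ = (ln z₁ − r·ln z₂)/(1 − r) = (2.9957 − 0.70560×5.0752)/0.29440 = -1.9881 → z₀ = 0.1370 m
V₃ = V₁ · ln(z₃/z₀)/ln(z₁/z₀) = 2.9 × 7.3493/4.9838 = 4.2765 m/s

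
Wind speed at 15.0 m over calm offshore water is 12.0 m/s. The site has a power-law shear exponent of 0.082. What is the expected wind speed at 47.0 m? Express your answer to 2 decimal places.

Power-law profile: V₂ = V₁ · (z₂/z₁)^α
V₂ = 12.0 × (47.0/15.0)^0.082 = 12.0 × (3.1333)^0.082
    = 12.0 × 1.0982 = 13.1781 m/s

13.18 m/s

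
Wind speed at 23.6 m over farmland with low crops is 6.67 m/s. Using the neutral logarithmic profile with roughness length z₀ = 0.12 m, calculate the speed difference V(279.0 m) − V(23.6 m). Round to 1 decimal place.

Log law: V₂ = V₁ · ln(z₂/z₀)/ln(z₁/z₀) = 6.67 × 7.7515/5.2815 = 9.7893 m/s
ΔV = 9.7893 − 6.67 = 3.1193 m/s

3.1 m/s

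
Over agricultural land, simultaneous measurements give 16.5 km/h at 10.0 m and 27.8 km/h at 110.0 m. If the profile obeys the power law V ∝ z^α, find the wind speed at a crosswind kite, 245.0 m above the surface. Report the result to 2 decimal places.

33.09 km/h

First find α: α = ln(V₂/V₁)/ln(z₂/z₁) = ln(27.8/16.5)/ln(110.0/10.0) = 0.52168/2.39790 = 0.2176
Extrapolate from 110.0 m to 245.0 m: V₃ = 27.8 × (245.0/110.0)^0.2176 = 27.8 × 1.1903 = 33.0906 km/h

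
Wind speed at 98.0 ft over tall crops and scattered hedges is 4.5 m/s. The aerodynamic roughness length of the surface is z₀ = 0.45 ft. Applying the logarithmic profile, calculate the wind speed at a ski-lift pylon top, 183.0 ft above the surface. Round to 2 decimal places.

5.02 m/s

Log law: V(z) ∝ ln(z/z₀), so V₂/V₁ = ln(z₂/z₀) / ln(z₁/z₀).
ln(183.0/0.45) = 6.0080, ln(98.0/0.45) = 5.3835
V₂ = 4.5 × 6.0080/5.3835 = 4.5 × 1.1160 = 5.0220 m/s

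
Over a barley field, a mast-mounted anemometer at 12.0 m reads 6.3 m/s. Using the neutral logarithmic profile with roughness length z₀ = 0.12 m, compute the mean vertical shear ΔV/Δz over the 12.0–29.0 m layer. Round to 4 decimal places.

0.0710 m/s/m

Log law: V₂ = V₁ · ln(z₂/z₀)/ln(z₁/z₀) = 6.3 × 5.4876/4.6052 = 7.5071 m/s
ΔV/Δz = (7.5071 − 6.3)/(29.0 − 12.0) = 1.2071/17.0000 = 0.07101 m/s/m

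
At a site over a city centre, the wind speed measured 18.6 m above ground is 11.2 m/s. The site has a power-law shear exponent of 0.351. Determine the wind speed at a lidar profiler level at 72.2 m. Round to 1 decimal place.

Power-law profile: V₂ = V₁ · (z₂/z₁)^α
V₂ = 11.2 × (72.2/18.6)^0.351 = 11.2 × (3.8817)^0.351
    = 11.2 × 1.6097 = 18.0287 m/s

18.0 m/s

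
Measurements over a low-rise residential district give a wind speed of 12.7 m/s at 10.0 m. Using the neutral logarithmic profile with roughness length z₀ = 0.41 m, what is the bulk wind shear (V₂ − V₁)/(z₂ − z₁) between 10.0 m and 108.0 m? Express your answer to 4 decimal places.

0.0965 m/s/m

Log law: V₂ = V₁ · ln(z₂/z₀)/ln(z₁/z₀) = 12.7 × 5.5737/3.1942 = 22.1610 m/s
ΔV/Δz = (22.1610 − 12.7)/(108.0 − 10.0) = 9.4610/98.0000 = 0.09654 m/s/m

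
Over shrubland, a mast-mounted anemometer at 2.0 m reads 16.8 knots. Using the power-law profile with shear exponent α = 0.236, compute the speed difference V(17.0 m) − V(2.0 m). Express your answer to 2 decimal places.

Power law: V₂ = V₁ · (z₂/z₁)^α = 16.8 × (8.5000)^0.236 = 27.8389 knots
ΔV = 27.8389 − 16.8 = 11.0389 knots

11.04 knots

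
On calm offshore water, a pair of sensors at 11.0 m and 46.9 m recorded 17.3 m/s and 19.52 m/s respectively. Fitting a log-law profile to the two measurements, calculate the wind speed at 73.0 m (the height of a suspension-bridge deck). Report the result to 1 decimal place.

Log law: V ∝ ln(z/z₀). From the pair, with r = V₁/V₂ = 0.88627,
ln z₀ = (ln z₁ − r·ln z₂)/(1 − r) = (2.3979 − 0.88627×3.8480)/0.11373 = -8.9026 → z₀ = 0.0001360 m
V₃ = V₁ · ln(z₃/z₀)/ln(z₁/z₀) = 17.3 × 13.1931/11.3005 = 20.1973 m/s

20.2 m/s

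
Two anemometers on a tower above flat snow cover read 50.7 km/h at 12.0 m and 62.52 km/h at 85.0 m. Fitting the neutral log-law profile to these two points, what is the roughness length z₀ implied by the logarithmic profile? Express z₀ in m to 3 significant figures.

Log law: V(z) ∝ ln(z/z₀). With r = V₁/V₂ = 50.7/62.52 = 0.81094,
r · ln(z₂/z₀) = ln(z₁/z₀) ⇒ ln z₀ = (ln z₁ − r·ln z₂)/(1 − r)
ln z₀ = (2.48491 − 0.81094×4.44265) / 0.18906 = -5.9125
z₀ = exp(-5.9125) = 0.002705 m

z₀ ≈ 0.00271 m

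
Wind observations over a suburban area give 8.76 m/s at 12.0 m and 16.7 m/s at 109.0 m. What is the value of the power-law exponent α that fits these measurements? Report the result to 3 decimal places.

Power law: V₂/V₁ = (z₂/z₁)^α ⇒ α = ln(V₂/V₁) / ln(z₂/z₁)
α = ln(16.7/8.76) / ln(109.0/12.0) = ln(1.9064) / ln(9.0833)
  = 0.64521 / 2.20644 = 0.29242

α ≈ 0.292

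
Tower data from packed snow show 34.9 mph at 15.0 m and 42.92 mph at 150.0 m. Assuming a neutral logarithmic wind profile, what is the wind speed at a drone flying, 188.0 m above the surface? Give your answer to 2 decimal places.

43.71 mph

Log law: V ∝ ln(z/z₀). From the pair, with r = V₁/V₂ = 0.81314,
ln z₀ = (ln z₁ − r·ln z₂)/(1 − r) = (2.7081 − 0.81314×5.0106)/0.18686 = -7.3119 → z₀ = 0.0006675 m
V₃ = V₁ · ln(z₃/z₀)/ln(z₁/z₀) = 34.9 × 12.5484/10.0200 = 43.7065 mph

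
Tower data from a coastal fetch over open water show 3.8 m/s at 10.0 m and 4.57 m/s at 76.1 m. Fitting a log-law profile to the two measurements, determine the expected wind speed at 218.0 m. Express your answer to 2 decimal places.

4.97 m/s

Log law: V ∝ ln(z/z₀). From the pair, with r = V₁/V₂ = 0.83151,
ln z₀ = (ln z₁ − r·ln z₂)/(1 − r) = (2.3026 − 0.83151×4.3320)/0.16849 = -7.7129 → z₀ = 0.0004470 m
V₃ = V₁ · ln(z₃/z₀)/ln(z₁/z₀) = 3.8 × 13.0974/10.0155 = 4.9693 m/s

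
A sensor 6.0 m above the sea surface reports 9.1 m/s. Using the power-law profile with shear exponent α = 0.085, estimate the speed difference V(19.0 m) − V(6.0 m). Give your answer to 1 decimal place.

Power law: V₂ = V₁ · (z₂/z₁)^α = 9.1 × (3.1667)^0.085 = 10.0367 m/s
ΔV = 10.0367 − 9.1 = 0.9367 m/s

0.9 m/s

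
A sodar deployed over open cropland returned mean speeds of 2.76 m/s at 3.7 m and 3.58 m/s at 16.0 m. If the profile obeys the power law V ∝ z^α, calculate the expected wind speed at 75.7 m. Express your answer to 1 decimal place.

4.7 m/s

First find α: α = ln(V₂/V₁)/ln(z₂/z₁) = ln(3.58/2.76)/ln(16.0/3.7) = 0.26013/1.46426 = 0.1777
Extrapolate from 16.0 m to 75.7 m: V₃ = 3.58 × (75.7/16.0)^0.1777 = 3.58 × 1.3180 = 4.7184 m/s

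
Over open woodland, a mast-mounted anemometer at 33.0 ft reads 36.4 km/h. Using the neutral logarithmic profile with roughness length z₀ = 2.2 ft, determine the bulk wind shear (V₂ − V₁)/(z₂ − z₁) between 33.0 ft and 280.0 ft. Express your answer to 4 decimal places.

0.1164 km/h/ft

Log law: V₂ = V₁ · ln(z₂/z₀)/ln(z₁/z₀) = 36.4 × 4.8463/2.7081 = 65.1415 km/h
ΔV/Δz = (65.1415 − 36.4)/(280.0 − 33.0) = 28.7415/247.0000 = 0.11636 km/h/ft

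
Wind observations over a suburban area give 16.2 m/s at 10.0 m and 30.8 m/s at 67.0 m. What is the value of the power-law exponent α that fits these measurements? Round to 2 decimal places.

α ≈ 0.34

Power law: V₂/V₁ = (z₂/z₁)^α ⇒ α = ln(V₂/V₁) / ln(z₂/z₁)
α = ln(30.8/16.2) / ln(67.0/10.0) = ln(1.9012) / ln(6.7000)
  = 0.64250 / 1.90211 = 0.33779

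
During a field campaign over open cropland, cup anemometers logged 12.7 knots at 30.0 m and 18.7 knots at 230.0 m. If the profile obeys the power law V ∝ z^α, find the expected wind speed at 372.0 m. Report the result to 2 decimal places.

First find α: α = ln(V₂/V₁)/ln(z₂/z₁) = ln(18.7/12.7)/ln(230.0/30.0) = 0.38692/2.03688 = 0.1900
Extrapolate from 230.0 m to 372.0 m: V₃ = 18.7 × (372.0/230.0)^0.1900 = 18.7 × 1.0956 = 20.4884 knots

20.49 knots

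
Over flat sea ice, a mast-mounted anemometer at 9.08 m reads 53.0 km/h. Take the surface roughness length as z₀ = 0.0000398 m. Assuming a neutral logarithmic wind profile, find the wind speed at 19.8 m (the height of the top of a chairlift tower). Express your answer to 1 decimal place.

Log law: V(z) ∝ ln(z/z₀), so V₂/V₁ = ln(z₂/z₀) / ln(z₁/z₀).
ln(19.8/0.0000398) = 13.1173, ln(9.08/0.0000398) = 12.3377
V₂ = 53.0 × 13.1173/12.3377 = 53.0 × 1.0632 = 56.3490 km/h

56.3 km/h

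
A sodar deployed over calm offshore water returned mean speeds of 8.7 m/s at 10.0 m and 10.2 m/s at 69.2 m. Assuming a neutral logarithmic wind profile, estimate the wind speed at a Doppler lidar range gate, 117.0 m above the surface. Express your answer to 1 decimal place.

10.6 m/s

Log law: V ∝ ln(z/z₀). From the pair, with r = V₁/V₂ = 0.85294,
ln z₀ = (ln z₁ − r·ln z₂)/(1 − r) = (2.3026 − 0.85294×4.2370)/0.14706 = -8.9170 → z₀ = 0.0001341 m
V₃ = V₁ · ln(z₃/z₀)/ln(z₁/z₀) = 8.7 × 13.6792/11.2196 = 10.6072 m/s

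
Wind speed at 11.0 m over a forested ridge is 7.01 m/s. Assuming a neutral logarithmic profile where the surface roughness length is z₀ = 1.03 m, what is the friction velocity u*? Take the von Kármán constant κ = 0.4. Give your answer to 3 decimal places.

u* ≈ 1.184 m/s

Log law: V(z) = (u*/κ) · ln(z/z₀) ⇒ u* = κ · V / ln(z/z₀)
u* = 0.4 × 7.01 / ln(11.0/1.03) = 0.4 × 7.01 / 2.3683
   = 2.8040 / 2.3683 = 1.1840 m/s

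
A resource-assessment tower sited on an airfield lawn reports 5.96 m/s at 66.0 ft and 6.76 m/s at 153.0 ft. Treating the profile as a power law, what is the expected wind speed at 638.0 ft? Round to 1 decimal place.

8.4 m/s

First find α: α = ln(V₂/V₁)/ln(z₂/z₁) = ln(6.76/5.96)/ln(153.0/66.0) = 0.12595/0.84078 = 0.1498
Extrapolate from 153.0 ft to 638.0 ft: V₃ = 6.76 × (638.0/153.0)^0.1498 = 6.76 × 1.2385 = 8.3723 m/s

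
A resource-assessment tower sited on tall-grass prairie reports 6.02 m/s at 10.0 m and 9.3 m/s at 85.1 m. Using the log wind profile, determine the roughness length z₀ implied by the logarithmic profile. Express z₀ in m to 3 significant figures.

z₀ ≈ 0.196 m

Log law: V(z) ∝ ln(z/z₀). With r = V₁/V₂ = 6.02/9.3 = 0.64731,
r · ln(z₂/z₀) = ln(z₁/z₀) ⇒ ln z₀ = (ln z₁ − r·ln z₂)/(1 − r)
ln z₀ = (2.30259 − 0.64731×4.44383) / 0.35269 = -1.6274
z₀ = exp(-1.6274) = 0.1964 m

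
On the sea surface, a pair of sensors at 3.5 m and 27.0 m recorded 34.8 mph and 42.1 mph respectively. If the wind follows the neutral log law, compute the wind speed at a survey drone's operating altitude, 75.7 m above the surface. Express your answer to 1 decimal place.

Log law: V ∝ ln(z/z₀). From the pair, with r = V₁/V₂ = 0.82660,
ln z₀ = (ln z₁ − r·ln z₂)/(1 − r) = (1.2528 − 0.82660×3.2958)/0.17340 = -8.4868 → z₀ = 0.0002062 m
V₃ = V₁ · ln(z₃/z₀)/ln(z₁/z₀) = 34.8 × 12.8136/9.7396 = 45.7836 mph

45.8 mph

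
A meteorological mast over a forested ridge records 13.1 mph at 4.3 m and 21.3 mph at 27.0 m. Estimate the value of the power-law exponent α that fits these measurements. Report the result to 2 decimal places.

Power law: V₂/V₁ = (z₂/z₁)^α ⇒ α = ln(V₂/V₁) / ln(z₂/z₁)
α = ln(21.3/13.1) / ln(27.0/4.3) = ln(1.6260) / ln(6.2791)
  = 0.48609 / 1.83722 = 0.26458

α ≈ 0.26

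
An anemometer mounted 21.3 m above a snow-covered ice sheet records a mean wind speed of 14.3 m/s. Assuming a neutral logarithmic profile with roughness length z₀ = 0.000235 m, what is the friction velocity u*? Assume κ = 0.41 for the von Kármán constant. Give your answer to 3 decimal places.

u* ≈ 0.514 m/s

Log law: V(z) = (u*/κ) · ln(z/z₀) ⇒ u* = κ · V / ln(z/z₀)
u* = 0.41 × 14.3 / ln(21.3/0.000235) = 0.41 × 14.3 / 11.4146
   = 5.8630 / 11.4146 = 0.5136 m/s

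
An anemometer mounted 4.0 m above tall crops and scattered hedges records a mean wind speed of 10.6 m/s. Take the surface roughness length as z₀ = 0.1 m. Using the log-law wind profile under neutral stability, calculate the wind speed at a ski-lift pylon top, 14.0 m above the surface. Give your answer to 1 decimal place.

14.2 m/s

Log law: V(z) ∝ ln(z/z₀), so V₂/V₁ = ln(z₂/z₀) / ln(z₁/z₀).
ln(14.0/0.1) = 4.9416, ln(4.0/0.1) = 3.6889
V₂ = 10.6 × 4.9416/3.6889 = 10.6 × 1.3396 = 14.1998 m/s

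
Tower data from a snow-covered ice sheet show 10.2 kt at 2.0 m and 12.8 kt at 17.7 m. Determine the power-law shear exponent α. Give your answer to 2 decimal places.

Power law: V₂/V₁ = (z₂/z₁)^α ⇒ α = ln(V₂/V₁) / ln(z₂/z₁)
α = ln(12.8/10.2) / ln(17.7/2.0) = ln(1.2549) / ln(8.8500)
  = 0.22706 / 2.18042 = 0.10413

α ≈ 0.10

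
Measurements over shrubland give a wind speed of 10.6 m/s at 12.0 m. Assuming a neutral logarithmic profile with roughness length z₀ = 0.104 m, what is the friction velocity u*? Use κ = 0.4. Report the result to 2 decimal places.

u* ≈ 0.89 m/s

Log law: V(z) = (u*/κ) · ln(z/z₀) ⇒ u* = κ · V / ln(z/z₀)
u* = 0.4 × 10.6 / ln(12.0/0.104) = 0.4 × 10.6 / 4.7483
   = 4.2400 / 4.7483 = 0.8930 m/s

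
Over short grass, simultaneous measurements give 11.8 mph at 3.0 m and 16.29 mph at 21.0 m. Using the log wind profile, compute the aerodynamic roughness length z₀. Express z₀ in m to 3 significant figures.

Log law: V(z) ∝ ln(z/z₀). With r = V₁/V₂ = 11.8/16.29 = 0.72437,
r · ln(z₂/z₀) = ln(z₁/z₀) ⇒ ln z₀ = (ln z₁ − r·ln z₂)/(1 − r)
ln z₀ = (1.09861 − 0.72437×3.04452) / 0.27563 = -4.0154
z₀ = exp(-4.0154) = 0.01804 m

z₀ ≈ 0.0180 m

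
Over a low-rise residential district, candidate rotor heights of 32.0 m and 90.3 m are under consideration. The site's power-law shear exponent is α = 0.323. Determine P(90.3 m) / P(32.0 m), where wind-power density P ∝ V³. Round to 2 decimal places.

Speed ratio: V_B/V_A = (z_B/z_A)^α = (90.3/32.0)^0.323 = (2.8219)^0.323 = 1.39805
Power-density ratio: P_B/P_A = (V_B/V_A)³ = (1.39805)³ = 2.73257

2.73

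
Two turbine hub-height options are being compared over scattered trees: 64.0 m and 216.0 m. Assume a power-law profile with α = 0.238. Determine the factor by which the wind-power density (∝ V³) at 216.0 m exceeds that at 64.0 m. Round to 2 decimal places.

2.38

Speed ratio: V_B/V_A = (z_B/z_A)^α = (216.0/64.0)^0.238 = (3.3750)^0.238 = 1.33576
Power-density ratio: P_B/P_A = (V_B/V_A)³ = (1.33576)³ = 2.38335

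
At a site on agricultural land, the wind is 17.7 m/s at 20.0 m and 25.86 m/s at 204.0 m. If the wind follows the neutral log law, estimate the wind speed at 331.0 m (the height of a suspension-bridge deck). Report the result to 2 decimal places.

Log law: V ∝ ln(z/z₀). From the pair, with r = V₁/V₂ = 0.68445,
ln z₀ = (ln z₁ − r·ln z₂)/(1 − r) = (2.9957 − 0.68445×5.3181)/0.31555 = -2.0418 → z₀ = 0.1298 m
V₃ = V₁ · ln(z₃/z₀)/ln(z₁/z₀) = 17.7 × 7.8439/5.0375 = 27.5606 m/s

27.56 m/s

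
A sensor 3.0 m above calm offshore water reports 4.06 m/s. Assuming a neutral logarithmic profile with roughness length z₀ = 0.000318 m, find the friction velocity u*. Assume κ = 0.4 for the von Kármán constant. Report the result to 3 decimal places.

Log law: V(z) = (u*/κ) · ln(z/z₀) ⇒ u* = κ · V / ln(z/z₀)
u* = 0.4 × 4.06 / ln(3.0/0.000318) = 0.4 × 4.06 / 9.1521
   = 1.6240 / 9.1521 = 0.1774 m/s

u* ≈ 0.177 m/s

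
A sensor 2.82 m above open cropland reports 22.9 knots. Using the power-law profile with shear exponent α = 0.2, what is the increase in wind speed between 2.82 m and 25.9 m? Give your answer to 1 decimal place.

Power law: V₂ = V₁ · (z₂/z₁)^α = 22.9 × (9.1844)^0.2 = 35.6817 knots
ΔV = 35.6817 − 22.9 = 12.7817 knots

12.8 knots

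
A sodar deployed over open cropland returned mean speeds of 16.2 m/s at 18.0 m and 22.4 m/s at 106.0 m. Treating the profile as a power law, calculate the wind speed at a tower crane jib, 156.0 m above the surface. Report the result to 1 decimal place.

First find α: α = ln(V₂/V₁)/ln(z₂/z₁) = ln(22.4/16.2)/ln(106.0/18.0) = 0.32405/1.77307 = 0.1828
Extrapolate from 106.0 m to 156.0 m: V₃ = 22.4 × (156.0/106.0)^0.1828 = 22.4 × 1.0732 = 24.0391 m/s

24.0 m/s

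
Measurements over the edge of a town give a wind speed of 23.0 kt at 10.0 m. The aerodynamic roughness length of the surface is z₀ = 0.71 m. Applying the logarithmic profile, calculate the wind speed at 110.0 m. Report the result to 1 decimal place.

Log law: V(z) ∝ ln(z/z₀), so V₂/V₁ = ln(z₂/z₀) / ln(z₁/z₀).
ln(110.0/0.71) = 5.0430, ln(10.0/0.71) = 2.6451
V₂ = 23.0 × 5.0430/2.6451 = 23.0 × 1.9066 = 43.8507 kt

43.9 kt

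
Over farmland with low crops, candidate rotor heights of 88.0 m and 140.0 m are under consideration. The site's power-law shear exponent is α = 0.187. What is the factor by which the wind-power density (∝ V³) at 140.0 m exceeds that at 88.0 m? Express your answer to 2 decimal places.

1.30

Speed ratio: V_B/V_A = (z_B/z_A)^α = (140.0/88.0)^0.187 = (1.5909)^0.187 = 1.09071
Power-density ratio: P_B/P_A = (V_B/V_A)³ = (1.09071)³ = 1.29755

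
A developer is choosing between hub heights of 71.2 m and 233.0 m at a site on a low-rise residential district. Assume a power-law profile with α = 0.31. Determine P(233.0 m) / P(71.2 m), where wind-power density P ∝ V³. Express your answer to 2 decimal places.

Speed ratio: V_B/V_A = (z_B/z_A)^α = (233.0/71.2)^0.31 = (3.2725)^0.31 = 1.44415
Power-density ratio: P_B/P_A = (V_B/V_A)³ = (1.44415)³ = 3.01186

3.01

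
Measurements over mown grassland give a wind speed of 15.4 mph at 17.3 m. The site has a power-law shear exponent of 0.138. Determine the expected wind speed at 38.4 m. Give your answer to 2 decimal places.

17.19 mph

Power-law profile: V₂ = V₁ · (z₂/z₁)^α
V₂ = 15.4 × (38.4/17.3)^0.138 = 15.4 × (2.2197)^0.138
    = 15.4 × 1.1163 = 17.1913 mph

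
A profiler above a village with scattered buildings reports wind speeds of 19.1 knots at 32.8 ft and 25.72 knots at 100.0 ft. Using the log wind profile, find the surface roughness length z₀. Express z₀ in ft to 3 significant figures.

z₀ ≈ 1.32 ft

Log law: V(z) ∝ ln(z/z₀). With r = V₁/V₂ = 19.1/25.72 = 0.74261,
r · ln(z₂/z₀) = ln(z₁/z₀) ⇒ ln z₀ = (ln z₁ − r·ln z₂)/(1 − r)
ln z₀ = (3.49043 − 0.74261×4.60517) / 0.25739 = 0.2742
z₀ = exp(0.2742) = 1.315 ft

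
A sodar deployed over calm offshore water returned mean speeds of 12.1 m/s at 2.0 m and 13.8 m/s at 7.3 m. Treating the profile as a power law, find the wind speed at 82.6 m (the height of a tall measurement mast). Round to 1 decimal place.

First find α: α = ln(V₂/V₁)/ln(z₂/z₁) = ln(13.8/12.1)/ln(7.3/2.0) = 0.13146/1.29473 = 0.1015
Extrapolate from 7.3 m to 82.6 m: V₃ = 13.8 × (82.6/7.3)^0.1015 = 13.8 × 1.2793 = 17.6549 m/s

17.7 m/s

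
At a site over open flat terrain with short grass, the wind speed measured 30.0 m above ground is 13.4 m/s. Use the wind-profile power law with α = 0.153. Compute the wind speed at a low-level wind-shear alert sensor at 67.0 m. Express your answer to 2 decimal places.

Power-law profile: V₂ = V₁ · (z₂/z₁)^α
V₂ = 13.4 × (67.0/30.0)^0.153 = 13.4 × (2.2333)^0.153
    = 13.4 × 1.1308 = 15.1529 m/s

15.15 m/s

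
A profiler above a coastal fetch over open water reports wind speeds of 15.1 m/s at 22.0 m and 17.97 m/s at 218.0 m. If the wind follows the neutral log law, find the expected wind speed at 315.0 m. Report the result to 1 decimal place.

Log law: V ∝ ln(z/z₀). From the pair, with r = V₁/V₂ = 0.84029,
ln z₀ = (ln z₁ − r·ln z₂)/(1 − r) = (3.0910 − 0.84029×5.3845)/0.15971 = -8.9756 → z₀ = 0.0001265 m
V₃ = V₁ · ln(z₃/z₀)/ln(z₁/z₀) = 15.1 × 14.7281/12.0666 = 18.4306 m/s

18.4 m/s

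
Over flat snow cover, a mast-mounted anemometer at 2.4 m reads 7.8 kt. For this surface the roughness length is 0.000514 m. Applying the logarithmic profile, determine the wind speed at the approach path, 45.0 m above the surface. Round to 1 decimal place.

Log law: V(z) ∝ ln(z/z₀), so V₂/V₁ = ln(z₂/z₀) / ln(z₁/z₀).
ln(45.0/0.000514) = 11.3799, ln(2.4/0.000514) = 8.4488
V₂ = 7.8 × 11.3799/8.4488 = 7.8 × 1.3469 = 10.5061 kt

10.5 kt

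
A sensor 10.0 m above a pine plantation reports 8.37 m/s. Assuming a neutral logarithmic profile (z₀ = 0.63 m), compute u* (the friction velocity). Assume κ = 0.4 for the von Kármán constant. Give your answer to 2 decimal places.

Log law: V(z) = (u*/κ) · ln(z/z₀) ⇒ u* = κ · V / ln(z/z₀)
u* = 0.4 × 8.37 / ln(10.0/0.63) = 0.4 × 8.37 / 2.7646
   = 3.3480 / 2.7646 = 1.2110 m/s

u* ≈ 1.21 m/s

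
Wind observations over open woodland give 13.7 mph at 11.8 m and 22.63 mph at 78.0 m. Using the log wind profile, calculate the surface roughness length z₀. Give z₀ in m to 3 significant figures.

Log law: V(z) ∝ ln(z/z₀). With r = V₁/V₂ = 13.7/22.63 = 0.60539,
r · ln(z₂/z₀) = ln(z₁/z₀) ⇒ ln z₀ = (ln z₁ − r·ln z₂)/(1 − r)
ln z₀ = (2.46810 − 0.60539×4.35671) / 0.39461 = -0.4293
z₀ = exp(-0.4293) = 0.6510 m

z₀ ≈ 0.651 m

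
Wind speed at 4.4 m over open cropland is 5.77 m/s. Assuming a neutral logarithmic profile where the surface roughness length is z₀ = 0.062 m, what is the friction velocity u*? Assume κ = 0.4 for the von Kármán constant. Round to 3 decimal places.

Log law: V(z) = (u*/κ) · ln(z/z₀) ⇒ u* = κ · V / ln(z/z₀)
u* = 0.4 × 5.77 / ln(4.4/0.062) = 0.4 × 5.77 / 4.2622
   = 2.3080 / 4.2622 = 0.5415 m/s

u* ≈ 0.542 m/s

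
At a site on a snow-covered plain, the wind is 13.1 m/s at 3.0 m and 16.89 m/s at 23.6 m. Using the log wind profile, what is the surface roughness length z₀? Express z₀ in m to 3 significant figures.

Log law: V(z) ∝ ln(z/z₀). With r = V₁/V₂ = 13.1/16.89 = 0.77561,
r · ln(z₂/z₀) = ln(z₁/z₀) ⇒ ln z₀ = (ln z₁ − r·ln z₂)/(1 − r)
ln z₀ = (1.09861 − 0.77561×3.16125) / 0.22439 = -6.0308
z₀ = exp(-6.0308) = 0.002404 m

z₀ ≈ 0.00240 m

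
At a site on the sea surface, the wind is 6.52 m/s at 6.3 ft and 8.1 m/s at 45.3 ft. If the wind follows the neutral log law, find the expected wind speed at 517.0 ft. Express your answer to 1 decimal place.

Log law: V ∝ ln(z/z₀). From the pair, with r = V₁/V₂ = 0.80494,
ln z₀ = (ln z₁ − r·ln z₂)/(1 − r) = (1.8405 − 0.80494×3.8133)/0.19506 = -6.3002 → z₀ = 0.001836 ft
V₃ = V₁ · ln(z₃/z₀)/ln(z₁/z₀) = 6.52 × 12.5482/8.1407 = 10.0500 m/s

10.1 m/s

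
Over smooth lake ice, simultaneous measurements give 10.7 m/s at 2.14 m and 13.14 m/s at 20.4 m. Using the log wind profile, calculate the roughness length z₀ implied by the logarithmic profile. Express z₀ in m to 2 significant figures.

z₀ ≈ 0.00011 m

Log law: V(z) ∝ ln(z/z₀). With r = V₁/V₂ = 10.7/13.14 = 0.81431,
r · ln(z₂/z₀) = ln(z₁/z₀) ⇒ ln z₀ = (ln z₁ − r·ln z₂)/(1 − r)
ln z₀ = (0.76081 − 0.81431×3.01553) / 0.18569 = -9.1267
z₀ = exp(-9.1267) = 0.0001087 m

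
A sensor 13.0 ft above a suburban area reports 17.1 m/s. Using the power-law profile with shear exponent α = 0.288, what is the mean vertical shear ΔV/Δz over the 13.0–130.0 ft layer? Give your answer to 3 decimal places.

0.138 m/s/ft

Power law: V₂ = V₁ · (z₂/z₁)^α = 17.1 × (10.0000)^0.288 = 33.1891 m/s
ΔV/Δz = (33.1891 − 17.1)/(130.0 − 13.0) = 16.0891/117.0000 = 0.13751 m/s/ft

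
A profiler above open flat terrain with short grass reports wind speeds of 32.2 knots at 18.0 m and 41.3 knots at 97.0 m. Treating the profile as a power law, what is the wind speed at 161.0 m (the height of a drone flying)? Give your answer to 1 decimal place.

First find α: α = ln(V₂/V₁)/ln(z₂/z₁) = ln(41.3/32.2)/ln(97.0/18.0) = 0.24890/1.68434 = 0.1478
Extrapolate from 97.0 m to 161.0 m: V₃ = 41.3 × (161.0/97.0)^0.1478 = 41.3 × 1.0777 = 44.5110 knots

44.5 knots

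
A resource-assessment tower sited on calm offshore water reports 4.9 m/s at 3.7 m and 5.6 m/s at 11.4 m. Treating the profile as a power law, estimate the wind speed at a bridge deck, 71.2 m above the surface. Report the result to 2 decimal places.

6.96 m/s

First find α: α = ln(V₂/V₁)/ln(z₂/z₁) = ln(5.6/4.9)/ln(11.4/3.7) = 0.13353/1.12528 = 0.1187
Extrapolate from 11.4 m to 71.2 m: V₃ = 5.6 × (71.2/11.4)^0.1187 = 5.6 × 1.2428 = 6.9598 m/s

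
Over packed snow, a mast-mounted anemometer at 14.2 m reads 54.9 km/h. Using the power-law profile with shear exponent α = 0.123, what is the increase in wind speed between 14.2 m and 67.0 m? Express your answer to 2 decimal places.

Power law: V₂ = V₁ · (z₂/z₁)^α = 54.9 × (4.7183)^0.123 = 66.4428 km/h
ΔV = 66.4428 − 54.9 = 11.5428 km/h

11.54 km/h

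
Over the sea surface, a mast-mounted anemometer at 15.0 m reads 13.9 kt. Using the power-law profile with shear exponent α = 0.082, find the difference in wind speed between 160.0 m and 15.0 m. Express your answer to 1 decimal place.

Power law: V₂ = V₁ · (z₂/z₁)^α = 13.9 × (10.6667)^0.082 = 16.8777 kt
ΔV = 16.8777 − 13.9 = 2.9777 kt

3.0 kt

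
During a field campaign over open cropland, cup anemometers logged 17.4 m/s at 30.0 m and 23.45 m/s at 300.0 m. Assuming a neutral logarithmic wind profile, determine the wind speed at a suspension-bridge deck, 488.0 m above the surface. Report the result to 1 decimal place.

24.7 m/s

Log law: V ∝ ln(z/z₀). From the pair, with r = V₁/V₂ = 0.74200,
ln z₀ = (ln z₁ − r·ln z₂)/(1 − r) = (3.4012 − 0.74200×5.7038)/0.25800 = -3.2211 → z₀ = 0.03991 m
V₃ = V₁ · ln(z₃/z₀)/ln(z₁/z₀) = 17.4 × 9.4114/6.6223 = 24.7284 m/s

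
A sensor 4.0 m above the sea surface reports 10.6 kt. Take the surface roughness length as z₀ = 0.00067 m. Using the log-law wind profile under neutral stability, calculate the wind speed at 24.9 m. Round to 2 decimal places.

12.83 kt

Log law: V(z) ∝ ln(z/z₀), so V₂/V₁ = ln(z₂/z₀) / ln(z₁/z₀).
ln(24.9/0.00067) = 10.5231, ln(4.0/0.00067) = 8.6945
V₂ = 10.6 × 10.5231/8.6945 = 10.6 × 1.2103 = 12.8293 kt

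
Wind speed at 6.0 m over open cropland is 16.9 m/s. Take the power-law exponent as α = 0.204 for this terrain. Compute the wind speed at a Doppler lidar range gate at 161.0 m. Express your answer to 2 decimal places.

Power-law profile: V₂ = V₁ · (z₂/z₁)^α
V₂ = 16.9 × (161.0/6.0)^0.204 = 16.9 × (26.8333)^0.204
    = 16.9 × 1.9564 = 33.0625 m/s

33.06 m/s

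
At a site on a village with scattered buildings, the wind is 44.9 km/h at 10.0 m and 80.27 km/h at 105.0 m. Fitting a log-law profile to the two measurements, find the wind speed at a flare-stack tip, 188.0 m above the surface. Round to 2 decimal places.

Log law: V ∝ ln(z/z₀). From the pair, with r = V₁/V₂ = 0.55936,
ln z₀ = (ln z₁ − r·ln z₂)/(1 − r) = (2.3026 − 0.55936×4.6540)/0.44064 = -0.6823 → z₀ = 0.5054 m
V₃ = V₁ · ln(z₃/z₀)/ln(z₁/z₀) = 44.9 × 5.9188/2.9849 = 89.0318 km/h

89.03 km/h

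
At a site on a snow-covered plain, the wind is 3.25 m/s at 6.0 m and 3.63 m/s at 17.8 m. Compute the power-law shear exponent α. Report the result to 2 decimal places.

Power law: V₂/V₁ = (z₂/z₁)^α ⇒ α = ln(V₂/V₁) / ln(z₂/z₁)
α = ln(3.63/3.25) / ln(17.8/6.0) = ln(1.1169) / ln(2.9667)
  = 0.11058 / 1.08744 = 0.10169

α ≈ 0.10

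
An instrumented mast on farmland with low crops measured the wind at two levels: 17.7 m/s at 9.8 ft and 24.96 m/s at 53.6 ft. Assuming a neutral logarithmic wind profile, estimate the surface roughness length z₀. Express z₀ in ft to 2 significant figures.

Log law: V(z) ∝ ln(z/z₀). With r = V₁/V₂ = 17.7/24.96 = 0.70913,
r · ln(z₂/z₀) = ln(z₁/z₀) ⇒ ln z₀ = (ln z₁ − r·ln z₂)/(1 − r)
ln z₀ = (2.28238 − 0.70913×3.98155) / 0.29087 = -1.8602
z₀ = exp(-1.8602) = 0.1556 ft

z₀ ≈ 0.16 ft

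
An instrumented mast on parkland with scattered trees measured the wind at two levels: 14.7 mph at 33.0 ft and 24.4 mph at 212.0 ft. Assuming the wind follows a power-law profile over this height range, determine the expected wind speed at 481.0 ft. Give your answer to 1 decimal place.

30.5 mph

First find α: α = ln(V₂/V₁)/ln(z₂/z₁) = ln(24.4/14.7)/ln(212.0/33.0) = 0.50674/1.86008 = 0.2724
Extrapolate from 212.0 ft to 481.0 ft: V₃ = 24.4 × (481.0/212.0)^0.2724 = 24.4 × 1.2501 = 30.5015 mph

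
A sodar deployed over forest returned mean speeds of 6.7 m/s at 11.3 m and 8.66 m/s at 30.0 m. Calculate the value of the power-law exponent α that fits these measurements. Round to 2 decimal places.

Power law: V₂/V₁ = (z₂/z₁)^α ⇒ α = ln(V₂/V₁) / ln(z₂/z₁)
α = ln(8.66/6.7) / ln(30.0/11.3) = ln(1.2925) / ln(2.6549)
  = 0.25661 / 0.97639 = 0.26281

α ≈ 0.26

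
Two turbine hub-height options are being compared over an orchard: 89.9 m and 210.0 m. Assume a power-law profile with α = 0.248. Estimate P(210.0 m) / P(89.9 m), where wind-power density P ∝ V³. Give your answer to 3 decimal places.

Speed ratio: V_B/V_A = (z_B/z_A)^α = (210.0/89.9)^0.248 = (2.3359)^0.248 = 1.23418
Power-density ratio: P_B/P_A = (V_B/V_A)³ = (1.23418)³ = 1.87990

1.880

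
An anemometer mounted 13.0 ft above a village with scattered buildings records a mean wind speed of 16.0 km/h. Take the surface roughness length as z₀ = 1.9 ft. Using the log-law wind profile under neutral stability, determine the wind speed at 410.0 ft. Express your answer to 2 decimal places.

Log law: V(z) ∝ ln(z/z₀), so V₂/V₁ = ln(z₂/z₀) / ln(z₁/z₀).
ln(410.0/1.9) = 5.3743, ln(13.0/1.9) = 1.9231
V₂ = 16.0 × 5.3743/1.9231 = 16.0 × 2.7946 = 44.7138 km/h

44.71 km/h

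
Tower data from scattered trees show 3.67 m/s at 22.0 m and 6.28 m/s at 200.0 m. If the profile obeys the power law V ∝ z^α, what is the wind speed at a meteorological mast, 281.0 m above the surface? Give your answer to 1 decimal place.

First find α: α = ln(V₂/V₁)/ln(z₂/z₁) = ln(6.28/3.67)/ln(200.0/22.0) = 0.53718/2.20727 = 0.2434
Extrapolate from 200.0 m to 281.0 m: V₃ = 6.28 × (281.0/200.0)^0.2434 = 6.28 × 1.0863 = 6.8218 m/s

6.8 m/s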